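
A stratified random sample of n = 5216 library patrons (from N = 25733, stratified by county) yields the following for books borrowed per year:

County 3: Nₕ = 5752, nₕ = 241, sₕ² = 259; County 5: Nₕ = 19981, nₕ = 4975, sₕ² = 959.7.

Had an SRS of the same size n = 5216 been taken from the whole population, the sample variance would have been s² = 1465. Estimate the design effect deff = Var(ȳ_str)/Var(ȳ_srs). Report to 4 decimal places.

0.6198

Var(ȳ_str) = Σ Wₕ²(1−fₕ)sₕ²/nₕ with Wₕ = Nₕ/25733:
  County 3: (5752/25733)²·(1−241/5752)·259/241 = 0.051445947
  County 5: (19981/25733)²·(1−4975/19981)·959.7/4975 = 0.087346143
  → Var(ȳ_str) = 0.13879209.
Var(ȳ_srs) = (1 − 5216/25733)·1465/5216 = 0.22393578.
deff = 0.13879209 / 0.22393578 = 0.6198.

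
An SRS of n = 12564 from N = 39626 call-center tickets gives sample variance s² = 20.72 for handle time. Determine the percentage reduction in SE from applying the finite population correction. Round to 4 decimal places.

17.3601

f = n/N = 12564/39626 = 0.31706455.
SE_no-fpc = √(s²/n) = 0.040609806; SE_fpc = √((1−f)s²/n) = 0.033559906.
Ratio = √(1−f) = 0.82639908. Reduction = 100·(1 − 0.82639908) = 17.3601%.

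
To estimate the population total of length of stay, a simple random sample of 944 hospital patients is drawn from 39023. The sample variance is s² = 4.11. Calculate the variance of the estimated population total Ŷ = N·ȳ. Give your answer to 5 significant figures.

6.4696 × 10^6

Var(Ŷ) = N²·Var(ȳ) = N²·(1 − n/N)·s²/n.
f = 944/39023 = 0.02419086; Var(ȳ) = 0.97580914·4.11/944 = 0.0042484911.
Var(Ŷ) = 39023² · 0.0042484911 = 6.469579 × 10^6.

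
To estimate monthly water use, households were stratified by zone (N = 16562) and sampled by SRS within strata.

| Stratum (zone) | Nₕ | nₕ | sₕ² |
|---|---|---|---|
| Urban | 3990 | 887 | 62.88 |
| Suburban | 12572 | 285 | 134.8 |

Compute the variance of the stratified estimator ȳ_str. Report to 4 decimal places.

0.2696

Var(ȳ_str) = Σₕ Wₕ²(1 − fₕ)sₕ²/nₕ with Wₕ = Nₕ/N, N = 16562.
Urban: Wₕ = 0.24091293; term = 0.24091293²·(1 − 0.22230576)·62.88/887 = 0.0031997646.
Suburban: Wₕ = 0.75908707; term = 0.75908707²·(1 − 0.02266942)·134.8/285 = 0.26636043.
Sum = 0.26956019.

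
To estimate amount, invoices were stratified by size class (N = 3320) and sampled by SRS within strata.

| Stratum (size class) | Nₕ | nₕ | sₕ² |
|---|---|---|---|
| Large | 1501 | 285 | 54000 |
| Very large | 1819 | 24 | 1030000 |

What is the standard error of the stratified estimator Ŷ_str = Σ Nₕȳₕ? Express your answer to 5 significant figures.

Var(Ŷ_str) = Σₕ Nₕ²(1 − fₕ)sₕ²/nₕ.
Large: 1501²·(1 − 285/1501)·54000/285 = 3.458304 × 10^8.
Very large: 1819²·(1 − 24/1819)·1030000/24 = 1.4012742 × 10^11.
Sum = 1.4047325 × 10^11.
SE = √(1.4047325 × 10^11) = 374800.

374800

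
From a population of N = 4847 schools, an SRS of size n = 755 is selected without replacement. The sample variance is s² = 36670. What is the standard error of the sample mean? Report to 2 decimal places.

Under SRS without replacement, Var(ȳ) = (1 − f)·s²/n with f = n/N = 755/4847 = 0.15576645.
Var(ȳ) = (1 − 0.15576645)·36670/755 = 0.84423355·48.569536 = 41.004032.
SE(ȳ) = √(41.004032) = 6.40.

6.40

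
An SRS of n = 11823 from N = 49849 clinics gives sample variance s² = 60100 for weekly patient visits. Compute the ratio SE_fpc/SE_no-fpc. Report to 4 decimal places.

f = n/N = 11823/49849 = 0.23717627.
SE_no-fpc = √(s²/n) = 2.2546202; SE_fpc = √((1−f)s²/n) = 1.9691803.
Ratio = √(1−f) = 0.87339781.

0.8734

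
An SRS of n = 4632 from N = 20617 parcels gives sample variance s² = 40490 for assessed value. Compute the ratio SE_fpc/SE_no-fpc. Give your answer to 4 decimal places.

f = n/N = 4632/20617 = 0.22466896.
SE_no-fpc = √(s²/n) = 2.9565799; SE_fpc = √((1−f)s²/n) = 2.6033538.
Ratio = √(1−f) = 0.88052884.

0.8805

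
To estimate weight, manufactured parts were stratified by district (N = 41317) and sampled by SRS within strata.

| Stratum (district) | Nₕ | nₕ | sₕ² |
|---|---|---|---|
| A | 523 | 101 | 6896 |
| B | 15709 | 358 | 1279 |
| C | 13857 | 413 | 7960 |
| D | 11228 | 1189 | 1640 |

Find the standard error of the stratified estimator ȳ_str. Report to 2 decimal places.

1.65

Var(ȳ_str) = Σₕ Wₕ²(1 − fₕ)sₕ²/nₕ with Wₕ = Nₕ/N, N = 41317.
A: Wₕ = 0.01265823; term = 0.01265823²·(1 − 0.19311663)·6896/101 = 0.0088273929.
B: Wₕ = 0.38020669; term = 0.38020669²·(1 − 0.02278948)·1279/358 = 0.50467892.
C: Wₕ = 0.33538253; term = 0.33538253²·(1 − 0.02980443)·7960/413 = 2.1033095.
D: Wₕ = 0.27175255; term = 0.27175255²·(1 − 0.10589597)·1640/1189 = 0.091074604.
Sum = 2.7078904.
SE = √(2.7078904) = 1.65.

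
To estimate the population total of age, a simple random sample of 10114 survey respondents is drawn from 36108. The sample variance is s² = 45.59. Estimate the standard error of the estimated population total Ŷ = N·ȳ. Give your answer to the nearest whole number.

2057

Var(Ŷ) = N²·Var(ȳ) = N²·(1 − n/N)·s²/n.
f = 10114/36108 = 0.28010413; Var(ȳ) = 0.71989587·45.59/10114 = 0.0032450121.
Var(Ŷ) = 36108² · 0.0032450121 = 4.2308067 × 10^6.
SE(Ŷ) = √(4.2308067 × 10^6) = 2057.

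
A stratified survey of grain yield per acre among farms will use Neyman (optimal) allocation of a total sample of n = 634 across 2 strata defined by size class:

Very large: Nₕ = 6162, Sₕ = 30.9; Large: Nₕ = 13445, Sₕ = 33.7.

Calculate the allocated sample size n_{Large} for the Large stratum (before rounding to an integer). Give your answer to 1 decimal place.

Neyman allocation: nₕ = n·NₕSₕ / Σⱼ NⱼSⱼ.
Σ NⱼSⱼ = 6162·30.9 + 13445·33.7 = 643502.3.
n_{Large} = 634·13445·33.7 / 643502.3 = 446.4.

446.4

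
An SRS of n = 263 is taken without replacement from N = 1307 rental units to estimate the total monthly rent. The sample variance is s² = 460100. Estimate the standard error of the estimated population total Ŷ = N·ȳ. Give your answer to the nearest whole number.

Var(Ŷ) = N²·Var(ȳ) = N²·(1 − n/N)·s²/n.
f = 263/1307 = 0.20122418; Var(ȳ) = 0.79877582·460100/263 = 1397.4021.
Var(Ŷ) = 1307² · 1397.4021 = 2.3871107 × 10^9.
SE(Ŷ) = √(2.3871107 × 10^9) = 48858.

48858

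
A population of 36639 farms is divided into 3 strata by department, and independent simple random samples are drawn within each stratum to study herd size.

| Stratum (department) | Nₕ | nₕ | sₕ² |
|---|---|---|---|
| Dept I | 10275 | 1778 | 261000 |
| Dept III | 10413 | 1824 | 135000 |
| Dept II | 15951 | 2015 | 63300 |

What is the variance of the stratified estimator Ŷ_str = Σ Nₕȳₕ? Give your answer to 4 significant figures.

2.642 × 10^10

Var(Ŷ_str) = Σₕ Nₕ²(1 − fₕ)sₕ²/nₕ.
Dept I: 10275²·(1 − 1778/10275)·261000/1778 = 1.2816109 × 10^10.
Dept III: 10413²·(1 − 1824/10413)·135000/1824 = 6.6195338 × 10^9.
Dept II: 15951²·(1 − 2015/15951)·63300/2015 = 6.9832037 × 10^9.
Sum = 2.6418847 × 10^10.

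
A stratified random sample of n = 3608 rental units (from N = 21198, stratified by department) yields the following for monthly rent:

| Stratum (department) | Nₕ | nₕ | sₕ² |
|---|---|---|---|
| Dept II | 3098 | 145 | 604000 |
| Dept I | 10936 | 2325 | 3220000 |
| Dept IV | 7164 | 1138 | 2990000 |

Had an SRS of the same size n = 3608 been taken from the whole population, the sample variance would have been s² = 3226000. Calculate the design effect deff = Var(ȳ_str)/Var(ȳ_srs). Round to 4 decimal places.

0.8457

Var(ȳ_str) = Σ Wₕ²(1−fₕ)sₕ²/nₕ with Wₕ = Nₕ/21198:
  Dept II: (3098/21198)²·(1−145/3098)·604000/145 = 84.8055
  Dept I: (10936/21198)²·(1−2325/10936)·3220000/2325 = 290.23864
  Dept IV: (7164/21198)²·(1−1138/7164)·2990000/1138 = 252.42005
  → Var(ȳ_str) = 627.46419.
Var(ȳ_srs) = (1 − 3608/21198)·3226000/3608 = 741.94.
deff = 627.46419 / 741.94 = 0.8457.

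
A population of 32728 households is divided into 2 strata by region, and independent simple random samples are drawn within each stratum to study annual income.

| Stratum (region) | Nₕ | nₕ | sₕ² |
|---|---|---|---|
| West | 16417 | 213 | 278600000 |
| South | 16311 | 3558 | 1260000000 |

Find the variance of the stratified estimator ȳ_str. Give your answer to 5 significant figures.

393620

Var(ȳ_str) = Σₕ Wₕ²(1 − fₕ)sₕ²/nₕ with Wₕ = Nₕ/N, N = 32728.
West: Wₕ = 0.50161941; term = 0.50161941²·(1 − 0.01297436)·278600000/213 = 324846.81.
South: Wₕ = 0.49838059; term = 0.49838059²·(1 − 0.21813500)·1260000000/3558 = 68773.102.
Sum = 393619.91.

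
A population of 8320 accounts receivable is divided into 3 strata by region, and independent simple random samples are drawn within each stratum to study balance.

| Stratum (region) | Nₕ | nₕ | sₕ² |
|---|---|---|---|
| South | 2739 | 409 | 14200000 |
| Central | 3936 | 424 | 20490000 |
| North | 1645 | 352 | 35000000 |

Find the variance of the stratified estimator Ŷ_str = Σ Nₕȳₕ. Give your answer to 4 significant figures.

Var(Ŷ_str) = Σₕ Nₕ²(1 − fₕ)sₕ²/nₕ.
South: 2739²·(1 − 409/2739)·14200000/409 = 2.2157104 × 10^11.
Central: 3936²·(1 − 424/3936)·20490000/424 = 6.6801421 × 10^11.
North: 1645²·(1 − 352/1645)·35000000/352 = 2.1148999 × 10^11.
Sum = 1.1010752 × 10^12.

1.101 × 10^12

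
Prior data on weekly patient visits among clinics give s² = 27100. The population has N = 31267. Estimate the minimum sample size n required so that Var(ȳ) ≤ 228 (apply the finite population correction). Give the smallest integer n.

119

Without fpc, n₀ = s²/D = 27100/228 = 118.8596.
With fpc, (1 − n/N)·s²/n ≤ D requires n ≥ n₀/(1 + n₀/N) = 118.8596/(1 + 118.8596/31267) = 118.4095.
Rounding up, n = 119.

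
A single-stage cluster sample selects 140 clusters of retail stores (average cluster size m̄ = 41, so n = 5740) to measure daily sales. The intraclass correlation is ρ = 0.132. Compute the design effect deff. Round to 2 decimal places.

deff = 1 + (41 − 1)·0.132 = 1 + 5.28 = 6.28.

6.28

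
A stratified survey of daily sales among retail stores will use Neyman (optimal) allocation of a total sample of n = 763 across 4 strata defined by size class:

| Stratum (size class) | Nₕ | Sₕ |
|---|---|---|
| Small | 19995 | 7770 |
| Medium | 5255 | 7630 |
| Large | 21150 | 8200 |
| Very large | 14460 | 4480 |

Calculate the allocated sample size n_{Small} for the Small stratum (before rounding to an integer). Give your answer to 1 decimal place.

Neyman allocation: nₕ = n·NₕSₕ / Σⱼ NⱼSⱼ.
Σ NⱼSⱼ = 19995·7770 + 5255·7630 + 21150·8200 + 14460·4480 = 4.336676 × 10^8.
n_{Small} = 763·19995·7770 / (4.336676 × 10^8) = 273.3.

273.3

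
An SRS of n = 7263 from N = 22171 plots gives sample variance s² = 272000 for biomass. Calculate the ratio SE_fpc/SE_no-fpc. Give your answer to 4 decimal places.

0.8200

f = n/N = 7263/22171 = 0.32759010.
SE_no-fpc = √(s²/n) = 6.1196478; SE_fpc = √((1−f)s²/n) = 5.0181482.
Ratio = √(1−f) = 0.82000604.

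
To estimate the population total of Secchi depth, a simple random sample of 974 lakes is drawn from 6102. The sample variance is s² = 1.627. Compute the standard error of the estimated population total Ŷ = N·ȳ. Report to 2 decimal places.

Var(Ŷ) = N²·Var(ȳ) = N²·(1 − n/N)·s²/n.
f = 974/6102 = 0.15961980; Var(ȳ) = 0.84038020·1.627/974 = 0.0014037973.
Var(Ŷ) = 6102² · 0.0014037973 = 52269.556.
SE(Ŷ) = √(52269.556) = 228.63.

228.63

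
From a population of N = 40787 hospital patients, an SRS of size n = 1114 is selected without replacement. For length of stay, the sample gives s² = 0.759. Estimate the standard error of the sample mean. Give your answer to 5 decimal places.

0.02574

Under SRS without replacement, Var(ȳ) = (1 − f)·s²/n with f = n/N = 1114/40787 = 0.02731262.
Var(ȳ) = (1 − 0.02731262)·0.759/1114 = 0.97268738·6.8132855 × 10^-4 = 6.6271968 × 10^-4.
SE(ȳ) = √(6.6271968 × 10^-4) = 0.02574.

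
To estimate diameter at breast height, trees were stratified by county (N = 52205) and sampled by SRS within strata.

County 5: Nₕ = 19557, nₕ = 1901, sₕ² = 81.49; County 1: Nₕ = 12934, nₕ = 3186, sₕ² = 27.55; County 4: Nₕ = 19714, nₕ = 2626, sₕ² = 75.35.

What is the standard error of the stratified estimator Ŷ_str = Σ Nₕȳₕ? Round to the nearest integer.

Var(Ŷ_str) = Σₕ Nₕ²(1 − fₕ)sₕ²/nₕ.
County 5: 19557²·(1 − 1901/19557)·81.49/1901 = 1.4801876 × 10^7.
County 1: 12934²·(1 − 3186/12934)·27.55/3186 = 1.0902453 × 10^6.
County 4: 19714²·(1 − 2626/19714)·75.35/2626 = 9.6661721 × 10^6.
Sum = 2.5558293 × 10^7.
SE = √(2.5558293 × 10^7) = 5056.

5056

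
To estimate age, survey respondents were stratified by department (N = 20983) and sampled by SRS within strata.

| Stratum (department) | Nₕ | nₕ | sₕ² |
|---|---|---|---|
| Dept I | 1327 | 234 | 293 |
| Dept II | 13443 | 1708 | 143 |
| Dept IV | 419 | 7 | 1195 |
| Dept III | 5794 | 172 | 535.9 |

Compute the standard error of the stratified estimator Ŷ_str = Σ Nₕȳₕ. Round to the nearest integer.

12082

Var(Ŷ_str) = Σₕ Nₕ²(1 − fₕ)sₕ²/nₕ.
Dept I: 1327²·(1 − 234/1327)·293/234 = 1.8161129 × 10^6.
Dept II: 13443²·(1 − 1708/13443)·143/1708 = 1.3207708 × 10^7.
Dept IV: 419²·(1 − 7/419)·1195/7 = 2.9470066 × 10^7.
Dept III: 5794²·(1 − 172/5794)·535.9/172 = 1.0149032 × 10^8.
Sum = 1.4598421 × 10^8.
SE = √(1.4598421 × 10^8) = 12082.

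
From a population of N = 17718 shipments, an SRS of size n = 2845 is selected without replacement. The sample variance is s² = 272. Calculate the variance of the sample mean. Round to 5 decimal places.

Under SRS without replacement, Var(ȳ) = (1 − f)·s²/n with f = n/N = 2845/17718 = 0.16057117.
Var(ȳ) = (1 − 0.16057117)·272/2845 = 0.83942883·0.095606327 = 0.080254707.

0.08025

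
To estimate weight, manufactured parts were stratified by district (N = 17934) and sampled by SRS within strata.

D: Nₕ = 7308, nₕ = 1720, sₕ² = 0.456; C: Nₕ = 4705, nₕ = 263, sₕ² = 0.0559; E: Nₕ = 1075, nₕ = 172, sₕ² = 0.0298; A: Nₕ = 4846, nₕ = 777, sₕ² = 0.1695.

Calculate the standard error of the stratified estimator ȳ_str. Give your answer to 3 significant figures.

Var(ȳ_str) = Σₕ Wₕ²(1 − fₕ)sₕ²/nₕ with Wₕ = Nₕ/N, N = 17934.
D: Wₕ = 0.40749415; term = 0.40749415²·(1 − 0.23535851)·0.456/1720 = 3.3661774 × 10^-5.
C: Wₕ = 0.26235084; term = 0.26235084²·(1 − 0.05589798)·0.0559/263 = 1.381147 × 10^-5.
E: Wₕ = 0.05994201; term = 0.05994201²·(1 − 0.16000000)·0.0298/172 = 5.2291332 × 10^-7.
A: Wₕ = 0.27021300; term = 0.27021300²·(1 − 0.16033842)·0.1695/777 = 1.3374127 × 10^-5.
Sum = 6.1370284 × 10^-5.
SE = √(6.1370284 × 10^-5) = 0.00783.

0.00783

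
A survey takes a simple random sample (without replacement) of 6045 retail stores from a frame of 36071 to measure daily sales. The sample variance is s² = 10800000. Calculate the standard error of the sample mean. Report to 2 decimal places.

Under SRS without replacement, Var(ȳ) = (1 − f)·s²/n with f = n/N = 6045/36071 = 0.16758615.
Var(ȳ) = (1 − 0.16758615)·10800000/6045 = 0.83241385·1786.6005 = 1487.191.
SE(ȳ) = √(1487.191) = 38.56.

38.56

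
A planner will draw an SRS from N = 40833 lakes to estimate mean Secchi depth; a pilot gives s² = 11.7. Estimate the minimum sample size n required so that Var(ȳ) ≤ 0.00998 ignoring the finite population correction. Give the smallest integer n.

Without fpc, n₀ = s²/D = 11.7/0.00998 = 1172.3447.
Rounding up, n = 1173.

1173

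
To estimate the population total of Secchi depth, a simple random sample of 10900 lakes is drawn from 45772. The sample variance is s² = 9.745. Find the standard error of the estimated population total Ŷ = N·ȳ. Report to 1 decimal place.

Var(Ŷ) = N²·Var(ȳ) = N²·(1 − n/N)·s²/n.
f = 10900/45772 = 0.23813685; Var(ȳ) = 0.76186315·9.745/10900 = 6.8113361 × 10^-4.
Var(Ŷ) = 45772² · (6.8113361 × 10^-4) = 1.4270267 × 10^6.
SE(Ŷ) = √(1.4270267 × 10^6) = 1194.6.

1194.6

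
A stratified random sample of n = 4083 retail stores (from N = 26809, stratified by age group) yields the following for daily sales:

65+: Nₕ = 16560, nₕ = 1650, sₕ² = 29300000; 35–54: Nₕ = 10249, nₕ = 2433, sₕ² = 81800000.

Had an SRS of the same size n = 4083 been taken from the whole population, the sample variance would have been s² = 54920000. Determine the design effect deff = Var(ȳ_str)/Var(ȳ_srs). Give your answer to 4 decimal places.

0.8637

Var(ȳ_str) = Σ Wₕ²(1−fₕ)sₕ²/nₕ with Wₕ = Nₕ/26809:
  65+: (16560/26809)²·(1−1650/16560)·29300000/1650 = 6100.4296
  35–54: (10249/26809)²·(1−2433/10249)·81800000/2433 = 3747.2788
  → Var(ȳ_str) = 9847.7084.
Var(ȳ_srs) = (1 − 4083/26809)·54920000/4083 = 11402.328.
deff = 9847.7084 / 11402.328 = 0.8637.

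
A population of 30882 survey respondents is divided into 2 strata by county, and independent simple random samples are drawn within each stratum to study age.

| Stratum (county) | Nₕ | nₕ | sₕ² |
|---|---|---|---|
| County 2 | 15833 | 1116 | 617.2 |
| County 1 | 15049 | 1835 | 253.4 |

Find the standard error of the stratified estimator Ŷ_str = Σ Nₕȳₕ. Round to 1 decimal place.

12503.1

Var(Ŷ_str) = Σₕ Nₕ²(1 − fₕ)sₕ²/nₕ.
County 2: 15833²·(1 − 1116/15833)·617.2/1116 = 1.2886774 × 10^8.
County 1: 15049²·(1 − 1835/15049)·253.4/1835 = 2.7460756 × 10^7.
Sum = 1.563285 × 10^8.
SE = √(1.563285 × 10^8) = 12503.1.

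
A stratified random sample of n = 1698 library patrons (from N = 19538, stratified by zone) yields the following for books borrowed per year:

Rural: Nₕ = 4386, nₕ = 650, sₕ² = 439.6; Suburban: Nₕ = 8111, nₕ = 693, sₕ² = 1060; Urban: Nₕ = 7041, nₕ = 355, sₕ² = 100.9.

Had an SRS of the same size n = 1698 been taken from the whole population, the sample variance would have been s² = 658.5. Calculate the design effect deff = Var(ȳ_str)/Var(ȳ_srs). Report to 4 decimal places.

0.8618

Var(ȳ_str) = Σ Wₕ²(1−fₕ)sₕ²/nₕ with Wₕ = Nₕ/19538:
  Rural: (4386/19538)²·(1−650/4386)·439.6/650 = 0.029030841
  Suburban: (8111/19538)²·(1−693/8111)·1060/693 = 0.24108692
  Urban: (7041/19538)²·(1−355/7041)·100.9/355 = 0.035051235
  → Var(ȳ_str) = 0.305169.
Var(ȳ_srs) = (1 − 1698/19538)·658.5/1698 = 0.35410564.
deff = 0.305169 / 0.35410564 = 0.8618.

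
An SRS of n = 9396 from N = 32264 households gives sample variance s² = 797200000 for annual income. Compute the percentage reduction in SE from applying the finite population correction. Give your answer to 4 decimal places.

15.8111

f = n/N = 9396/32264 = 0.29122242.
SE_no-fpc = √(s²/n) = 291.28099; SE_fpc = √((1−f)s²/n) = 245.22635.
Ratio = √(1−f) = 0.84188929. Reduction = 100·(1 − 0.84188929) = 15.8111%.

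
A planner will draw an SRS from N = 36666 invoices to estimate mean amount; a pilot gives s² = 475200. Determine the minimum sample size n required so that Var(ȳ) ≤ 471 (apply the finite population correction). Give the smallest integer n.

982

Without fpc, n₀ = s²/D = 475200/471 = 1008.9172.
With fpc, (1 − n/N)·s²/n ≤ D requires n ≥ n₀/(1 + n₀/N) = 1008.9172/(1 + 1008.9172/36666) = 981.8989.
Rounding up, n = 982.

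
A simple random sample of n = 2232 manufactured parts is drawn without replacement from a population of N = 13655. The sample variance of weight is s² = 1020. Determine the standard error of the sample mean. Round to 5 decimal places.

0.61830

Under SRS without replacement, Var(ȳ) = (1 − f)·s²/n with f = n/N = 2232/13655 = 0.16345661.
Var(ȳ) = (1 − 0.16345661)·1020/2232 = 0.83654339·0.45698925 = 0.38229133.
SE(ȳ) = √(0.38229133) = 0.61830.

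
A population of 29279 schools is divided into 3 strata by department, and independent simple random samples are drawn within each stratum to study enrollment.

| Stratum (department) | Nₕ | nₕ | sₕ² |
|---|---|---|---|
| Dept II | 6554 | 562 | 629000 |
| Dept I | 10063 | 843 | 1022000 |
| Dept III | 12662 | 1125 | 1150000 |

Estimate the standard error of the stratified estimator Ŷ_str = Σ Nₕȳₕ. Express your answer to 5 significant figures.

Var(Ŷ_str) = Σₕ Nₕ²(1 − fₕ)sₕ²/nₕ.
Dept II: 6554²·(1 − 562/6554)·629000/562 = 4.395341 × 10^10.
Dept I: 10063²·(1 − 843/10063)·1022000/843 = 1.1248166 × 10^11.
Dept III: 12662²·(1 − 1125/12662)·1150000/1125 = 1.4932775 × 10^11.
Sum = 3.0576282 × 10^11.
SE = √(3.0576282 × 10^11) = 552960.

552960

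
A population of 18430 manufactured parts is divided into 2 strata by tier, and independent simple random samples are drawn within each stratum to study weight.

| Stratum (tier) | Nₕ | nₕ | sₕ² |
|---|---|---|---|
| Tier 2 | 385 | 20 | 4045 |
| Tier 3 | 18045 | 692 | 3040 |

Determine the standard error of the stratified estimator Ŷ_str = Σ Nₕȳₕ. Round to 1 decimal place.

Var(Ŷ_str) = Σₕ Nₕ²(1 − fₕ)sₕ²/nₕ.
Tier 2: 385²·(1 − 20/385)·4045/20 = 2.8421181 × 10^7.
Tier 3: 18045²·(1 − 692/18045)·3040/692 = 1.3756215 × 10^9.
Sum = 1.4040427 × 10^9.
SE = √(1.4040427 × 10^9) = 37470.6.

37470.6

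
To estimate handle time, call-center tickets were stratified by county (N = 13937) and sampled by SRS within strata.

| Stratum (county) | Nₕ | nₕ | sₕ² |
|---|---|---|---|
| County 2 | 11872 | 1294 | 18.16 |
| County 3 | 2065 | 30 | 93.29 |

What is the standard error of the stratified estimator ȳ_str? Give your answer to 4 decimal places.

Var(ȳ_str) = Σₕ Wₕ²(1 − fₕ)sₕ²/nₕ with Wₕ = Nₕ/N, N = 13937.
County 2: Wₕ = 0.85183325; term = 0.85183325²·(1 − 0.10899596)·18.16/1294 = 0.0090734075.
County 3: Wₕ = 0.14816675; term = 0.14816675²·(1 − 0.01452785)·93.29/30 = 0.06727593.
Sum = 0.076349338.
SE = √(0.076349338) = 0.2763.

0.2763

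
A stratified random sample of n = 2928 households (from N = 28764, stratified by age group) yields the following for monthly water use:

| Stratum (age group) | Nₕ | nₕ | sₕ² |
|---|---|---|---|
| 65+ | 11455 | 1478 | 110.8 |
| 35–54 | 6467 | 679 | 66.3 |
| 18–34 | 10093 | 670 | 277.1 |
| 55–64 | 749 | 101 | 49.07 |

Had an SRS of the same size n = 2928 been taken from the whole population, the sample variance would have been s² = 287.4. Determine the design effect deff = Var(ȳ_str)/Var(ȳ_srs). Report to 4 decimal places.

Var(ȳ_str) = Σ Wₕ²(1−fₕ)sₕ²/nₕ with Wₕ = Nₕ/28764:
  65+: (11455/28764)²·(1−1478/11455)·110.8/1478 = 0.01035528
  35–54: (6467/28764)²·(1−679/6467)·66.3/679 = 0.0044175002
  18–34: (10093/28764)²·(1−670/10093)·277.1/670 = 0.047541472
  55–64: (749/28764)²·(1−101/749)·49.07/101 = 2.8500531 × 10^-4
  → Var(ȳ_str) = 0.062599258.
Var(ȳ_srs) = (1 − 2928/28764)·287.4/2928 = 0.088164081.
deff = 0.062599258 / 0.088164081 = 0.7100.

0.7100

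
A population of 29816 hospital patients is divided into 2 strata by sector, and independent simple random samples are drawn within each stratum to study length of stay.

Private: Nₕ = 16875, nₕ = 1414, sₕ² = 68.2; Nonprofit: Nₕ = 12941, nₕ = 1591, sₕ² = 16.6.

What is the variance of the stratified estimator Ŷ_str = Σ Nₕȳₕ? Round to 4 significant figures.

Var(Ŷ_str) = Σₕ Nₕ²(1 − fₕ)sₕ²/nₕ.
Private: 16875²·(1 − 1414/16875)·68.2/1414 = 1.2583931 × 10^7.
Nonprofit: 12941²·(1 − 1591/12941)·16.6/1591 = 1.532504 × 10^6.
Sum = 1.4116435 × 10^7.

1.412 × 10^7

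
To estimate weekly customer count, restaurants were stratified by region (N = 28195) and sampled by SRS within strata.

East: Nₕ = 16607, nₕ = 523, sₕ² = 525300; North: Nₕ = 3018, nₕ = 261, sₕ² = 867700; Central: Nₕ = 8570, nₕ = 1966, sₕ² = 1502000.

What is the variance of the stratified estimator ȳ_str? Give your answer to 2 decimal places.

Var(ȳ_str) = Σₕ Wₕ²(1 − fₕ)sₕ²/nₕ with Wₕ = Nₕ/N, N = 28195.
East: Wₕ = 0.58900514; term = 0.58900514²·(1 − 0.03149274)·525300/523 = 337.47901.
North: Wₕ = 0.10704026; term = 0.10704026²·(1 − 0.08648111)·867700/261 = 34.796927.
Central: Wₕ = 0.30395460; term = 0.30395460²·(1 − 0.22940490)·1502000/1966 = 54.391384.
Sum = 426.66732.

426.67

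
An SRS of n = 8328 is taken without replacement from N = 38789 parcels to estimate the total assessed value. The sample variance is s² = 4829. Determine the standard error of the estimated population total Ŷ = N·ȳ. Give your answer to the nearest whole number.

Var(Ŷ) = N²·Var(ȳ) = N²·(1 − n/N)·s²/n.
f = 8328/38789 = 0.21470004; Var(ȳ) = 0.78529996·4829/8328 = 0.45535705.
Var(Ŷ) = 38789² · 0.45535705 = 6.8512408 × 10^8.
SE(Ŷ) = √(6.8512408 × 10^8) = 26175.

26175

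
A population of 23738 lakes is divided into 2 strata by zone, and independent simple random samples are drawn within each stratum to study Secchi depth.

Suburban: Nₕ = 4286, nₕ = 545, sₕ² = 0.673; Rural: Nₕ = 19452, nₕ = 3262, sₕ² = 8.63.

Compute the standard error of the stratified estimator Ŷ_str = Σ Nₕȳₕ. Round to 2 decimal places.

923.57

Var(Ŷ_str) = Σₕ Nₕ²(1 − fₕ)sₕ²/nₕ.
Suburban: 4286²·(1 − 545/4286)·0.673/545 = 19799.692.
Rural: 19452²·(1 − 3262/19452)·8.63/3262 = 833178.3.
Sum = 852977.99.
SE = √(852977.99) = 923.57.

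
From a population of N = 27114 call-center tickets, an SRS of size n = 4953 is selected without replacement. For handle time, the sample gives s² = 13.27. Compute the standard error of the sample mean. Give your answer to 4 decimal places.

Under SRS without replacement, Var(ȳ) = (1 − f)·s²/n with f = n/N = 4953/27114 = 0.18267316.
Var(ȳ) = (1 − 0.18267316)·13.27/4953 = 0.81732684·0.0026791843 = 0.0021897693.
SE(ȳ) = √(0.0021897693) = 0.0468.

0.0468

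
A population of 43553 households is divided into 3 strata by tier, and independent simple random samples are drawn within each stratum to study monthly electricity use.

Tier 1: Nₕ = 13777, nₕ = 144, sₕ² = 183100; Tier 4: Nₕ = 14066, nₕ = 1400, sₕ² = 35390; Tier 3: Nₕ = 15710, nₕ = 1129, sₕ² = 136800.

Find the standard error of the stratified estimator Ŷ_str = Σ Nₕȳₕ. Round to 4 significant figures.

Var(Ŷ_str) = Σₕ Nₕ²(1 − fₕ)sₕ²/nₕ.
Tier 1: 13777²·(1 − 144/13777)·183100/144 = 2.3882069 × 10^11.
Tier 4: 14066²·(1 − 1400/14066)·35390/1400 = 4.5036292 × 10^9.
Tier 3: 15710²·(1 − 1129/15710)·136800/1129 = 2.7755921 × 10^10.
Sum = 2.7108024 × 10^11.
SE = √(2.7108024 × 10^11) = 520700.

520700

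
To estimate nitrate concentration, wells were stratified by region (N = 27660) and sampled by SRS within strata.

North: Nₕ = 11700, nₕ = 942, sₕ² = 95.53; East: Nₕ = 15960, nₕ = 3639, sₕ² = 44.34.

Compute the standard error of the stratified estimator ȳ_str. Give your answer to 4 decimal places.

0.1408

Var(ȳ_str) = Σₕ Wₕ²(1 − fₕ)sₕ²/nₕ with Wₕ = Nₕ/N, N = 27660.
North: Wₕ = 0.42299349; term = 0.42299349²·(1 − 0.08051282)·95.53/942 = 0.016684067.
East: Wₕ = 0.57700651; term = 0.57700651²·(1 − 0.22800752)·44.34/3639 = 0.0031317575.
Sum = 0.019815825.
SE = √(0.019815825) = 0.1408.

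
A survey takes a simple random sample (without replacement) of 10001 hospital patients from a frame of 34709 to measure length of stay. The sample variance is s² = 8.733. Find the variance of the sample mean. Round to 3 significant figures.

6.22 × 10^-4

Under SRS without replacement, Var(ȳ) = (1 − f)·s²/n with f = n/N = 10001/34709 = 0.28813852.
Var(ȳ) = (1 − 0.28813852)·8.733/10001 = 0.71186148·8.7321268 × 10^-4 = 6.2160647 × 10^-4.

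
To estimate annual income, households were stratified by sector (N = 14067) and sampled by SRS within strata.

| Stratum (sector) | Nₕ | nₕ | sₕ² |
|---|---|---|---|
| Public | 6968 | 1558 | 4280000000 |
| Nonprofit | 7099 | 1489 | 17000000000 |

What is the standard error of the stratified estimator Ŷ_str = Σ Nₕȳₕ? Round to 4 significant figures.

Var(Ŷ_str) = Σₕ Nₕ²(1 − fₕ)sₕ²/nₕ.
Public: 6968²·(1 − 1558/6968)·4280000000/1558 = 1.0355754 × 10^14.
Nonprofit: 7099²·(1 − 1489/7099)·17000000000/1489 = 4.546888 × 10^14.
Sum = 5.5824634 × 10^14.
SE = √(5.5824634 × 10^14) = 2.363 × 10^7.

2.363 × 10^7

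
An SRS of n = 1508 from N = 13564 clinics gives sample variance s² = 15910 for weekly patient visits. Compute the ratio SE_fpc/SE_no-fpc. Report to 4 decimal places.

f = n/N = 1508/13564 = 0.11117664.
SE_no-fpc = √(s²/n) = 3.2481376; SE_fpc = √((1−f)s²/n) = 3.0622606.
Ratio = √(1−f) = 0.94277429.

0.9428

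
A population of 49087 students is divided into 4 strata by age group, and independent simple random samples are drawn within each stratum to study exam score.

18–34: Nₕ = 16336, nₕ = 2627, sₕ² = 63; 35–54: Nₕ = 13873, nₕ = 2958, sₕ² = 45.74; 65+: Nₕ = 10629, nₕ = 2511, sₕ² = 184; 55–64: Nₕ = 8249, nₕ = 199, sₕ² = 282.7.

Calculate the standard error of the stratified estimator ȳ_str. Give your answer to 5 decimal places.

0.21207

Var(ȳ_str) = Σₕ Wₕ²(1 − fₕ)sₕ²/nₕ with Wₕ = Nₕ/N, N = 49087.
18–34: Wₕ = 0.33279687; term = 0.33279687²·(1 − 0.16081048)·63/2627 = 0.0022289432.
35–54: Wₕ = 0.28262065; term = 0.28262065²·(1 − 0.21321992)·45.74/2958 = 9.7176026 × 10^-4.
65+: Wₕ = 0.21653391; term = 0.21653391²·(1 − 0.23624047)·184/2511 = 0.0026240952.
55–64: Wₕ = 0.16804857; term = 0.16804857²·(1 − 0.02412414)·282.7/199 = 0.039150466.
Sum = 0.044975265.
SE = √(0.044975265) = 0.21207.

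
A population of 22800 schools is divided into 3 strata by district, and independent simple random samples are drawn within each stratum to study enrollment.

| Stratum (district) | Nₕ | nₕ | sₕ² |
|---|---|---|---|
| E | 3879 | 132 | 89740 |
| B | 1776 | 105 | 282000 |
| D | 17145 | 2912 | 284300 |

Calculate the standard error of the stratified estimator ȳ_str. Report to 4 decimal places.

8.9538

Var(ȳ_str) = Σₕ Wₕ²(1 − fₕ)sₕ²/nₕ with Wₕ = Nₕ/N, N = 22800.
E: Wₕ = 0.17013158; term = 0.17013158²·(1 − 0.03402939)·89740/132 = 19.008415.
B: Wₕ = 0.07789474; term = 0.07789474²·(1 − 0.05912162)·282000/105 = 15.332378.
D: Wₕ = 0.75197368; term = 0.75197368²·(1 − 0.16984544)·284300/2912 = 45.829987.
Sum = 80.17078.
SE = √(80.17078) = 8.9538.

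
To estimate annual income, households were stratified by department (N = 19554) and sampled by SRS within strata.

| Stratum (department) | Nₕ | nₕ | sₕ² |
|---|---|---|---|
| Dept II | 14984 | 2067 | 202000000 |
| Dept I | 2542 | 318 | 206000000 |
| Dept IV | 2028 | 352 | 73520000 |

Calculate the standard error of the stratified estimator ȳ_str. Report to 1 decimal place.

Var(ȳ_str) = Σₕ Wₕ²(1 − fₕ)sₕ²/nₕ with Wₕ = Nₕ/N, N = 19554.
Dept II: Wₕ = 0.76628823; term = 0.76628823²·(1 − 0.13794714)·202000000/2067 = 49468.54.
Dept I: Wₕ = 0.12999898; term = 0.12999898²·(1 − 0.12509835)·206000000/318 = 9578.0965.
Dept IV: Wₕ = 0.10371280; term = 0.10371280²·(1 − 0.17357002)·73520000/352 = 1856.6651.
Sum = 60903.302.
SE = √(60903.302) = 246.8.

246.8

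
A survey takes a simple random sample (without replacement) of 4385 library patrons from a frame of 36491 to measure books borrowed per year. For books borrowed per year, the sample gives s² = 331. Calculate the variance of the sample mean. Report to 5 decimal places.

0.06641

Under SRS without replacement, Var(ȳ) = (1 − f)·s²/n with f = n/N = 4385/36491 = 0.12016662.
Var(ȳ) = (1 − 0.12016662)·331/4385 = 0.87983338·0.075484607 = 0.066413877.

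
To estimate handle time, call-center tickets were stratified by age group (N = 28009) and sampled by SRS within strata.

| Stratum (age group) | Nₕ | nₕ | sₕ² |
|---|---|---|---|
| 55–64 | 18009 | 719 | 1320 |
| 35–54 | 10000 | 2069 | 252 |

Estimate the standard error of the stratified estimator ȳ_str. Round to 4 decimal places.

0.8608

Var(ȳ_str) = Σₕ Wₕ²(1 − fₕ)sₕ²/nₕ with Wₕ = Nₕ/N, N = 28009.
55–64: Wₕ = 0.64297190; term = 0.64297190²·(1 − 0.03992448)·1320/719 = 0.72867593.
35–54: Wₕ = 0.35702810; term = 0.35702810²·(1 − 0.20690000)·252/2069 = 0.012313253.
Sum = 0.74098918.
SE = √(0.74098918) = 0.8608.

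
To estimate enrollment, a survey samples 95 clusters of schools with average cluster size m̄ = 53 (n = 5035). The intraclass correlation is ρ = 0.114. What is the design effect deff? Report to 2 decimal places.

deff = 1 + (53 − 1)·0.114 = 1 + 5.928 = 6.928.

6.93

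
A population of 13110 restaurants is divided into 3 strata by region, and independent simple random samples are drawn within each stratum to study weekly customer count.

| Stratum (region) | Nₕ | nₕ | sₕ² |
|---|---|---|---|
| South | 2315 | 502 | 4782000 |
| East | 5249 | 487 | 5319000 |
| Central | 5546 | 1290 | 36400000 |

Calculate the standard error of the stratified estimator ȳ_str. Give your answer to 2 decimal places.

75.47

Var(ȳ_str) = Σₕ Wₕ²(1 − fₕ)sₕ²/nₕ with Wₕ = Nₕ/N, N = 13110.
South: Wₕ = 0.17658276; term = 0.17658276²·(1 − 0.21684665)·4782000/502 = 232.62119.
East: Wₕ = 0.40038139; term = 0.40038139²·(1 − 0.09277958)·5319000/487 = 1588.4063.
Central: Wₕ = 0.42303585; term = 0.42303585²·(1 − 0.23260007)·36400000/1290 = 3875.1434.
Sum = 5696.1709.
SE = √(5696.1709) = 75.47.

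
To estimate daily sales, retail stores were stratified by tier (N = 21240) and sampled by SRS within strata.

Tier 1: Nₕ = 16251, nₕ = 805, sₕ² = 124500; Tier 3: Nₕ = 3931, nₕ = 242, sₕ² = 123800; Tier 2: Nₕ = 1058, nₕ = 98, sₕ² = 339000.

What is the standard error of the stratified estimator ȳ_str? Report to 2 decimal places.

Var(ȳ_str) = Σₕ Wₕ²(1 − fₕ)sₕ²/nₕ with Wₕ = Nₕ/N, N = 21240.
Tier 1: Wₕ = 0.76511299; term = 0.76511299²·(1 − 0.04953541)·124500/805 = 86.05192.
Tier 3: Wₕ = 0.18507533; term = 0.18507533²·(1 − 0.06156194)·123800/242 = 16.444018.
Tier 2: Wₕ = 0.04981168; term = 0.04981168²·(1 − 0.09262760)·339000/98 = 7.7879203.
Sum = 110.28386.
SE = √(110.28386) = 10.50.

10.50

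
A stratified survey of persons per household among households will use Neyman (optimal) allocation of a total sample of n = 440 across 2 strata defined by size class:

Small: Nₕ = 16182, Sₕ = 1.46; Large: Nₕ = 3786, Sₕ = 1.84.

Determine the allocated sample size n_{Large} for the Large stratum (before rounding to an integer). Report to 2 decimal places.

Neyman allocation: nₕ = n·NₕSₕ / Σⱼ NⱼSⱼ.
Σ NⱼSⱼ = 16182·1.46 + 3786·1.84 = 30591.96.
n_{Large} = 440·3786·1.84 / 30591.96 = 100.19.

100.19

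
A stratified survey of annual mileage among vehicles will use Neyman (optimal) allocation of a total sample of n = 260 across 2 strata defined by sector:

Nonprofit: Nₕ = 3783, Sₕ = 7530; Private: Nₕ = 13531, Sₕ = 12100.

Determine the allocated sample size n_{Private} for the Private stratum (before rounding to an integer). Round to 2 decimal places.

221.47

Neyman allocation: nₕ = n·NₕSₕ / Σⱼ NⱼSⱼ.
Σ NⱼSⱼ = 3783·7530 + 13531·12100 = 1.9221109 × 10^8.
n_{Private} = 260·13531·12100 / (1.9221109 × 10^8) = 221.47.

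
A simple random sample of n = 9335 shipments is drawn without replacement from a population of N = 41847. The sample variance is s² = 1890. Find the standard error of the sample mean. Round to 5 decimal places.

Under SRS without replacement, Var(ȳ) = (1 − f)·s²/n with f = n/N = 9335/41847 = 0.22307453.
Var(ȳ) = (1 − 0.22307453)·1890/9335 = 0.77692547·0.20246385 = 0.15729932.
SE(ȳ) = √(0.15729932) = 0.39661.

0.39661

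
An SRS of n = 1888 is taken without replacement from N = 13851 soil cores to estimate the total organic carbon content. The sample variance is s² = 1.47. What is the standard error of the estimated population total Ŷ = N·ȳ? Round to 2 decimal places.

359.19

Var(Ŷ) = N²·Var(ȳ) = N²·(1 − n/N)·s²/n.
f = 1888/13851 = 0.13630785; Var(ȳ) = 0.86369215·1.47/1888 = 6.7247217 × 10^-4.
Var(Ŷ) = 13851² · (6.7247217 × 10^-4) = 129013.92.
SE(Ŷ) = √(129013.92) = 359.19.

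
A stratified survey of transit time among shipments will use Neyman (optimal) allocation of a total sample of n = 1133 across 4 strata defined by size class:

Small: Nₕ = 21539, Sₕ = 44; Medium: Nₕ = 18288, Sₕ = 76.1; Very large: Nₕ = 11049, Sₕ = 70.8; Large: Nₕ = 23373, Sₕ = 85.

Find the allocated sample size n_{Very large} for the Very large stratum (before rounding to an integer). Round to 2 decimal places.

Neyman allocation: nₕ = n·NₕSₕ / Σⱼ NⱼSⱼ.
Σ NⱼSⱼ = 21539·44 + 18288·76.1 + 11049·70.8 + 23373·85 = 5.108407 × 10^6.
n_{Very large} = 1133·11049·70.8 / (5.108407 × 10^6) = 173.50.

173.50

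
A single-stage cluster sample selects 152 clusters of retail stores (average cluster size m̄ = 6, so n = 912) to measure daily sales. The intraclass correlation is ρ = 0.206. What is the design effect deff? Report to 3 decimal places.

deff = 1 + (6 − 1)·0.206 = 1 + 1.03 = 2.03.

2.030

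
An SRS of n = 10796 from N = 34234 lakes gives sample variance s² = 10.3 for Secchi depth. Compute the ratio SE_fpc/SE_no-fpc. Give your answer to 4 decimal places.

0.8274

f = n/N = 10796/34234 = 0.31535900.
SE_no-fpc = √(s²/n) = 0.030887814; SE_fpc = √((1−f)s²/n) = 0.025557515.
Ratio = √(1−f) = 0.82743036.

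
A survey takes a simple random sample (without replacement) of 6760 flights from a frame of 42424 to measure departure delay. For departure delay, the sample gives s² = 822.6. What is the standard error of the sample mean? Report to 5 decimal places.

0.31984

Under SRS without replacement, Var(ȳ) = (1 − f)·s²/n with f = n/N = 6760/42424 = 0.15934377.
Var(ȳ) = (1 − 0.15934377)·822.6/6760 = 0.84065623·0.12168639 = 0.10229642.
SE(ȳ) = √(0.10229642) = 0.31984.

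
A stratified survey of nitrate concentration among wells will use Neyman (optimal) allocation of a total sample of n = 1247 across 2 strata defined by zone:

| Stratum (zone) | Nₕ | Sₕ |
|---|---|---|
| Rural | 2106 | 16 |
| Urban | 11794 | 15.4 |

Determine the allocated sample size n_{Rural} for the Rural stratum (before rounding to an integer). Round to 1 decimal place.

195.1

Neyman allocation: nₕ = n·NₕSₕ / Σⱼ NⱼSⱼ.
Σ NⱼSⱼ = 2106·16 + 11794·15.4 = 215323.6.
n_{Rural} = 1247·2106·16 / 215323.6 = 195.1.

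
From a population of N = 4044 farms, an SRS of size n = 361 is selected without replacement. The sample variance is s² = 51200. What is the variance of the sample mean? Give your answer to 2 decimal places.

129.17

Under SRS without replacement, Var(ȳ) = (1 − f)·s²/n with f = n/N = 361/4044 = 0.08926805.
Var(ȳ) = (1 − 0.08926805)·51200/361 = 0.91073195·141.82825 = 129.16752.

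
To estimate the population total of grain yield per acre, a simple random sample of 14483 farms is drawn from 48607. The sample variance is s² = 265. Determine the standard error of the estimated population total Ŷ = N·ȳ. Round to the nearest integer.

5509

Var(Ŷ) = N²·Var(ȳ) = N²·(1 − n/N)·s²/n.
f = 14483/48607 = 0.29796120; Var(ȳ) = 0.70203880·265/14483 = 0.012845424.
Var(Ŷ) = 48607² · 0.012845424 = 3.0349118 × 10^7.
SE(Ŷ) = √(3.0349118 × 10^7) = 5509.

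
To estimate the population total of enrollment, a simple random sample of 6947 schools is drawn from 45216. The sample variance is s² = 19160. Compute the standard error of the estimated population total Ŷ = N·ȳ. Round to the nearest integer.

69083

Var(Ŷ) = N²·Var(ȳ) = N²·(1 − n/N)·s²/n.
f = 6947/45216 = 0.15364030; Var(ȳ) = 0.84635970·19160/6947 = 2.3342812.
Var(Ŷ) = 45216² · 2.3342812 = 4.7724068 × 10^9.
SE(Ŷ) = √(4.7724068 × 10^9) = 69083.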